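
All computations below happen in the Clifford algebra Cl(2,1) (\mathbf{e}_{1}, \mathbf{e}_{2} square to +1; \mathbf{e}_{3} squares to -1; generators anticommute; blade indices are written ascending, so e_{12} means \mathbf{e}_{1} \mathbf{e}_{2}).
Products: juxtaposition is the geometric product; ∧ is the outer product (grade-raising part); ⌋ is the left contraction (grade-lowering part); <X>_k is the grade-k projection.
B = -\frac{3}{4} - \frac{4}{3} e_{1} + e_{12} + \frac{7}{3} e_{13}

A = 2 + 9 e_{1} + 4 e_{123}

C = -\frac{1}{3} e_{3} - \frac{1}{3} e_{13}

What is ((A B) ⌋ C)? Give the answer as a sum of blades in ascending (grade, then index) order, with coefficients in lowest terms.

step 1: -\frac{27}{2} - \frac{113}{12} e_{1} - \frac{1}{3} e_{2} + 17 e_{3} + 2 e_{12} + \frac{14}{3} e_{13} - \frac{16}{3} e_{23} - 3 e_{123}
step 2: \frac{37}{9} - \frac{17}{3} e_{1} + \frac{275}{36} e_{3} + \frac{9}{2} e_{13}
Answer: \frac{37}{9} - \frac{17}{3} e_{1} + \frac{275}{36} e_{3} + \frac{9}{2} e_{13}


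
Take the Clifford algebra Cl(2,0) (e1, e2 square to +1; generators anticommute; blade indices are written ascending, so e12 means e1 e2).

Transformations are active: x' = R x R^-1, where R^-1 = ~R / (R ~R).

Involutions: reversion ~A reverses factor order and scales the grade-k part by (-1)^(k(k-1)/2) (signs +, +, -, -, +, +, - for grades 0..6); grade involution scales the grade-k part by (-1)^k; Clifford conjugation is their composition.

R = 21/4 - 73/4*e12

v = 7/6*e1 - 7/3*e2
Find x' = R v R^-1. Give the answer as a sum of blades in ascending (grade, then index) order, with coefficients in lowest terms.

~R = 21/4 + 73/4*e12, and R ~R = 2885/8, so R^-1 = ~R / (2885/8).
R v = 1169/24*e1 + 217/24*e2
Answer: 2177/8655*e1 + 44947/17310*e2


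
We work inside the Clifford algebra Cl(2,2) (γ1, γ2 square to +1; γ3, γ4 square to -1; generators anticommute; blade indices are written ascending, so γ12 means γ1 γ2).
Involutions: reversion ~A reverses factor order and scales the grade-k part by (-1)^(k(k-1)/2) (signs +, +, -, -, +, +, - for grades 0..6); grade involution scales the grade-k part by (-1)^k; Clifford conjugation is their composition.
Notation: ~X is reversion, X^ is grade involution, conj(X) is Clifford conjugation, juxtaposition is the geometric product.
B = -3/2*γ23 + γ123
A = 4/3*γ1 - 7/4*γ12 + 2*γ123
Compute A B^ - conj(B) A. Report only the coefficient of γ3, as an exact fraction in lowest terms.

first term: -2 - 3*γ1 - 7/4*γ3 + 21/8*γ13 - 4/3*γ23 - 2*γ123
second term: 2 + 3*γ1 + 7/4*γ3 + 21/8*γ13 + 4/3*γ23 + 2*γ123
Answer: -7/2


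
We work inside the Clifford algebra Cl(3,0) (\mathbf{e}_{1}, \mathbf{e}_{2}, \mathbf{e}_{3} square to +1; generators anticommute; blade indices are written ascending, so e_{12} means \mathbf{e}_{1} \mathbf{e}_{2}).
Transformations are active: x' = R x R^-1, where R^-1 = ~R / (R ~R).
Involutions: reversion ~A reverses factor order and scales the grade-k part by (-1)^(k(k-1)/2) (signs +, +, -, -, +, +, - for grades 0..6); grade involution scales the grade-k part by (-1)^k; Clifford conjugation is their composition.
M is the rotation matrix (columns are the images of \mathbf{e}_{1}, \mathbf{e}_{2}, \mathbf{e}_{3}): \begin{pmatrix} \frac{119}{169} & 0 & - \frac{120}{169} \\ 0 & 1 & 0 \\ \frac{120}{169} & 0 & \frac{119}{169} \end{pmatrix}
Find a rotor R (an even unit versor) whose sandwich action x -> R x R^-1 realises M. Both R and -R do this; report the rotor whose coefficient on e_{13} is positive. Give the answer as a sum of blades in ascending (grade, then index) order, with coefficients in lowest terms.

Method: write R = a + b12*e_{12} + b13*e_{13} + b23*e_{23} with a^2 + b12^2 + b13^2 + b23^2 = 1 (so R^-1 = ~R). Expanding the columns R e_j ~R gives tr M = 4a^2 - 1 and, from the antisymmetric part, M21 - M12 = -4a*b12, M13 - M31 = 4a*b13, M32 - M23 = -4a*b23.
Here tr M = \frac{407}{169}, so a^2 = (1 + tr M)/4 = \frac{144}{169} and a = ±\frac{12}{13}. Taking a = \frac{12}{13}: M21 - M12 = 0, M13 - M31 = -\frac{240}{169}, M32 - M23 = 0, giving b12 = 0, b13 = -\frac{5}{13}, b23 = 0, i.e. R = \frac{12}{13} - \frac{5}{13} e_{13}.
Its e_{13} coefficient is negative, so report the other preimage -R.
Answer: -\frac{12}{13} + \frac{5}{13} e_{13}. Sheet selection: the two-to-one cover makes ±R indistinguishable at the matrix level (trace \frac{407}{169}), so uniqueness comes from the required sign on e_{13}.


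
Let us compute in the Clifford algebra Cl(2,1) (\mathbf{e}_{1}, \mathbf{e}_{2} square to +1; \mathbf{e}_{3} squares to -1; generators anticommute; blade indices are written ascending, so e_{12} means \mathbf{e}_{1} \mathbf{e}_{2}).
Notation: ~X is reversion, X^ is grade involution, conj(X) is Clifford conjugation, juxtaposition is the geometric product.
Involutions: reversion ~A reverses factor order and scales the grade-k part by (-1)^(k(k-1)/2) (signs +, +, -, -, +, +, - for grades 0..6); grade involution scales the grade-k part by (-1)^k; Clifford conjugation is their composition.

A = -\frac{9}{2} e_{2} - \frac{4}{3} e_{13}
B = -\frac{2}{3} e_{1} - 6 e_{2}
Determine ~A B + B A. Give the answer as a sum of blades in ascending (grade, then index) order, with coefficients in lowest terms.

first term: 27 + \frac{8}{9} e_{3} - 3 e_{12} + 8 e_{123}
second term: 27 + \frac{8}{9} e_{3} + 3 e_{12} - 8 e_{123}
Answer: 54 + \frac{16}{9} e_{3}


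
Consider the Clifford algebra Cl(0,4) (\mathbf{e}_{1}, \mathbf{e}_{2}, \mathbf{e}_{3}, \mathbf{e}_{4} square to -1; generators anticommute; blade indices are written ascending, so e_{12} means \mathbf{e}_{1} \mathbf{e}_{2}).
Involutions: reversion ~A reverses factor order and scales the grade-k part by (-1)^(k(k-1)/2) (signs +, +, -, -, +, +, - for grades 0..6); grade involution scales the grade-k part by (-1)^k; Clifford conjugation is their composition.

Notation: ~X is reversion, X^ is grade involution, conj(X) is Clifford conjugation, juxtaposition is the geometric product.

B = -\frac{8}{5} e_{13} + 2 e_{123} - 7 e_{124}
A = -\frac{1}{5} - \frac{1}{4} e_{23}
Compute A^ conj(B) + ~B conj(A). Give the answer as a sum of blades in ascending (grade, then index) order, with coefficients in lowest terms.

first term: \frac{1}{2} e_{1} + \frac{2}{5} e_{12} - \frac{8}{25} e_{13} - \frac{2}{5} e_{123} + \frac{7}{5} e_{124} + \frac{7}{4} e_{134}
second term: \frac{1}{2} e_{1} + \frac{2}{5} e_{12} - \frac{8}{25} e_{13} + \frac{2}{5} e_{123} - \frac{7}{5} e_{124} - \frac{7}{4} e_{134}
Answer: e_{1} + \frac{4}{5} e_{12} - \frac{16}{25} e_{13}


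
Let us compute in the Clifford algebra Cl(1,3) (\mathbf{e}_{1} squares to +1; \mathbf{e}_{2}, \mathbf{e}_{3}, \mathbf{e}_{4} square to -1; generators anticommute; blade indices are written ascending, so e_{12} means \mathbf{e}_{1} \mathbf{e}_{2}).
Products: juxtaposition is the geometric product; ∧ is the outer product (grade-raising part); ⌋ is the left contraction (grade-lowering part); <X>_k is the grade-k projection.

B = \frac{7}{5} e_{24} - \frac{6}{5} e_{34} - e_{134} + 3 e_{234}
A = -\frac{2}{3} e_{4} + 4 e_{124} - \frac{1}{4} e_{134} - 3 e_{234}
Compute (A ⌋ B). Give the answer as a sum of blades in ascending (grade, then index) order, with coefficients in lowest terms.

step 1: -\frac{37}{4} - \frac{14}{15} e_{2} + \frac{4}{5} e_{3} - \frac{2}{3} e_{13} + 2 e_{23}
Answer: -\frac{37}{4} - \frac{14}{15} e_{2} + \frac{4}{5} e_{3} - \frac{2}{3} e_{13} + 2 e_{23}


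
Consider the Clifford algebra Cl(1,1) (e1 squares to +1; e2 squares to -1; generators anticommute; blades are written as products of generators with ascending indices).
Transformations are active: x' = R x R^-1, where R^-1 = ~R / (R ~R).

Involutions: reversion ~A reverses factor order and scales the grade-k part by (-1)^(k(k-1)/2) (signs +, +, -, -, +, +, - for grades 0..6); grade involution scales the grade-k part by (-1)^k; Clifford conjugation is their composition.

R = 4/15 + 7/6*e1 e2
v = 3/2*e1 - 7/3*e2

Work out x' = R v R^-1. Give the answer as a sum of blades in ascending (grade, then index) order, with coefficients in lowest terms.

~R = 4/15 - 7/6*e1 e2, and R ~R = -129/100, so R^-1 = ~R / (-129/100).
R v = 281/90*e1 - 427/180*e2
Answer: -19441/6966*e1 + 11543/3483*e2


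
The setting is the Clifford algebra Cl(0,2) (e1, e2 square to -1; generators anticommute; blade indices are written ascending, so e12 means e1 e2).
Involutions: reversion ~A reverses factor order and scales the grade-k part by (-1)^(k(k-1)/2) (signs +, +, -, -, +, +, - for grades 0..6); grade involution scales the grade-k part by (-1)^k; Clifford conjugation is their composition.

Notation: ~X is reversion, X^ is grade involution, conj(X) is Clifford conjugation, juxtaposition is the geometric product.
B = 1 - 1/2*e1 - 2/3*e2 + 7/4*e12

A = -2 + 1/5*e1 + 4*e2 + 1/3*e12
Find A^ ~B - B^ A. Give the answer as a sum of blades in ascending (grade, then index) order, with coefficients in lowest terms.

first term: -251/60 + 361/45*e1 - 191/60*e2 + 59/30*e12
second term: -107/20 - 341/45*e1 + 57/20*e2 - 13/10*e12
Answer: 7/6 + 78/5*e1 - 181/30*e2 + 49/15*e12


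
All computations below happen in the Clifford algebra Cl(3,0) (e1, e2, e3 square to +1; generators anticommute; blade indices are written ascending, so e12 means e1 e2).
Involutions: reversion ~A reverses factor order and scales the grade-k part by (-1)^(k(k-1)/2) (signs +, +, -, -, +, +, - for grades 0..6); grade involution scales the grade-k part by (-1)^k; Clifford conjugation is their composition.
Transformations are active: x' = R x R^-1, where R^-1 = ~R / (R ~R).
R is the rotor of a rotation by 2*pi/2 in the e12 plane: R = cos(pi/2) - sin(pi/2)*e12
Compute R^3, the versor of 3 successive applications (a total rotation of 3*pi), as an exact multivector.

Half-angle bookkeeping: 3 applications in e12 add up to rotor phase 3*pi/2 = 3*pi/2, so R^3 = cos(3*pi/2) - sin(3*pi/2)*e12.
cos(3*pi/2) = 0 and sin(3*pi/2) = -1, so R^3 = e12. The net rotation is 1*pi (after discarding 1 full turn, each of which contributes a factor -1 to the rotor); the rotor keeps the half-angle phase exactly.
Answer: e12


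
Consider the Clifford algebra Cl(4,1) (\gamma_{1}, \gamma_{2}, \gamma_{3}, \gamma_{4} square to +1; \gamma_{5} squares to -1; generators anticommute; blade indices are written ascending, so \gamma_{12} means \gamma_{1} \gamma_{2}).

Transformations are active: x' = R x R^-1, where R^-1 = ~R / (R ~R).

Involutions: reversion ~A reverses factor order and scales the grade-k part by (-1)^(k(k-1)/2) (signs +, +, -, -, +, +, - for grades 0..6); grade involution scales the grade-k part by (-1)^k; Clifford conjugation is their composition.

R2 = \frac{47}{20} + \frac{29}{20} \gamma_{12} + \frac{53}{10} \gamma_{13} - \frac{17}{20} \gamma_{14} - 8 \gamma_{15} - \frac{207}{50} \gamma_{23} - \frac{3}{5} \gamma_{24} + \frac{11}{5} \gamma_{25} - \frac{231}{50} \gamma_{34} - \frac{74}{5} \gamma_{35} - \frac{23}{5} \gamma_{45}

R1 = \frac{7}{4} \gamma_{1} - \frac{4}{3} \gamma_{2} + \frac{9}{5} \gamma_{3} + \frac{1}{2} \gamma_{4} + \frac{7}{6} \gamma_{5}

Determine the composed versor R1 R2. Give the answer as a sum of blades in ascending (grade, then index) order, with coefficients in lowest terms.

Distribute over the terms of R1 (each basis-blade product reordered to ascending indices, repeated generators contracted through their squares):
(\frac{7}{4} \gamma_{1}) R2 = \frac{329}{80} \gamma_{1} + \frac{203}{80} \gamma_{2} + \frac{371}{40} \gamma_{3} - \frac{119}{80} \gamma_{4} - 14 \gamma_{5} - \frac{1449}{200} \gamma_{123} - \frac{21}{20} \gamma_{124} + \frac{77}{20} \gamma_{125} - \frac{1617}{200} \gamma_{134} - \frac{259}{10} \gamma_{135} - \frac{161}{20} \gamma_{145}
(-\frac{4}{3} \gamma_{2}) R2 = \frac{29}{15} \gamma_{1} - \frac{47}{15} \gamma_{2} + \frac{138}{25} \gamma_{3} + \frac{4}{5} \gamma_{4} - \frac{44}{15} \gamma_{5} + \frac{106}{15} \gamma_{123} - \frac{17}{15} \gamma_{124} - \frac{32}{3} \gamma_{125} + \frac{154}{25} \gamma_{234} + \frac{296}{15} \gamma_{235} + \frac{92}{15} \gamma_{245}
(\frac{9}{5} \gamma_{3}) R2 = -\frac{477}{50} \gamma_{1} + \frac{1863}{250} \gamma_{2} + \frac{423}{100} \gamma_{3} - \frac{2079}{250} \gamma_{4} - \frac{666}{25} \gamma_{5} + \frac{261}{100} \gamma_{123} + \frac{153}{100} \gamma_{134} + \frac{72}{5} \gamma_{135} + \frac{27}{25} \gamma_{234} - \frac{99}{25} \gamma_{235} - \frac{207}{25} \gamma_{345}
(\frac{1}{2} \gamma_{4}) R2 = \frac{17}{40} \gamma_{1} + \frac{3}{10} \gamma_{2} + \frac{231}{100} \gamma_{3} + \frac{47}{40} \gamma_{4} - \frac{23}{10} \gamma_{5} + \frac{29}{40} \gamma_{124} + \frac{53}{20} \gamma_{134} + 4 \gamma_{145} - \frac{207}{100} \gamma_{234} - \frac{11}{10} \gamma_{245} + \frac{37}{5} \gamma_{345}
(\frac{7}{6} \gamma_{5}) R2 = -\frac{28}{3} \gamma_{1} + \frac{77}{30} \gamma_{2} - \frac{259}{15} \gamma_{3} - \frac{161}{30} \gamma_{4} + \frac{329}{120} \gamma_{5} + \frac{203}{120} \gamma_{125} + \frac{371}{60} \gamma_{135} - \frac{119}{120} \gamma_{145} - \frac{483}{100} \gamma_{235} - \frac{7}{10} \gamma_{245} - \frac{539}{100} \gamma_{345}
Summing the partial products and collecting blades:
Answer: -\frac{4961}{400} \gamma_{1} + \frac{58337}{6000} \gamma_{2} + \frac{2441}{600} \gamma_{3} - \frac{79171}{6000} \gamma_{4} - \frac{25879}{600} \gamma_{5} + \frac{1459}{600} \gamma_{123} - \frac{35}{24} \gamma_{124} - \frac{41}{8} \gamma_{125} - \frac{781}{200} \gamma_{134} - \frac{319}{60} \gamma_{135} - \frac{121}{24} \gamma_{145} + \frac{517}{100} \gamma_{234} + \frac{3283}{300} \gamma_{235} + \frac{13}{3} \gamma_{245} - \frac{627}{100} \gamma_{345}


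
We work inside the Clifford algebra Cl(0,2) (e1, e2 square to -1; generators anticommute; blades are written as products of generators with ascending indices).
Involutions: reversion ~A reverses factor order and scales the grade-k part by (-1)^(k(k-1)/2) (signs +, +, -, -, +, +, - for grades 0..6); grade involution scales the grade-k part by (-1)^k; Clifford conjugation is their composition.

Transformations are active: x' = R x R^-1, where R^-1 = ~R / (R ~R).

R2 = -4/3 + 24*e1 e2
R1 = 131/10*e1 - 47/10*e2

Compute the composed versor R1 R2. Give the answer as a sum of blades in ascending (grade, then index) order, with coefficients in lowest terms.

Distribute over the terms of R1 (each basis-blade product reordered to ascending indices, repeated generators contracted through their squares):
(131/10*e1) R2 = -262/15*e1 - 1572/5*e2
(-47/10*e2) R2 = -564/5*e1 + 94/15*e2
Summing the partial products and collecting blades:
Answer: -1954/15*e1 - 4622/15*e2


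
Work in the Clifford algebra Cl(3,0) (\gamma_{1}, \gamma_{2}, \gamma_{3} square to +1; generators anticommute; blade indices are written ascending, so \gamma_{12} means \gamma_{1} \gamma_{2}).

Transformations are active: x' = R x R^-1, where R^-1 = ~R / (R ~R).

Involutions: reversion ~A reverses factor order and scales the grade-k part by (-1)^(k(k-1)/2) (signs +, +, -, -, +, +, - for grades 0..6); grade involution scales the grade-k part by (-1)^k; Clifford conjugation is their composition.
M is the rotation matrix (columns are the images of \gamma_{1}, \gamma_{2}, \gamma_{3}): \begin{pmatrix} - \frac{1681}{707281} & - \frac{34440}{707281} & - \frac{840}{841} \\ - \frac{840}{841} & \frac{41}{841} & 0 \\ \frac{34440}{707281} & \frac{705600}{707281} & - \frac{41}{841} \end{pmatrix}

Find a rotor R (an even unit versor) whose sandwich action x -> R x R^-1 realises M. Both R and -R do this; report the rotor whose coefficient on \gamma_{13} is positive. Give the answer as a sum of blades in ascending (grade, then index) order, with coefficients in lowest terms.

Method: write R = a + b12*\gamma_{12} + b13*\gamma_{13} + b23*\gamma_{23} with a^2 + b12^2 + b13^2 + b23^2 = 1 (so R^-1 = ~R). Expanding the columns R e_j ~R gives tr M = 4a^2 - 1 and, from the antisymmetric part, M21 - M12 = -4a*b12, M13 - M31 = 4a*b13, M32 - M23 = -4a*b23.
Here tr M = -\frac{1681}{707281}, so a^2 = (1 + tr M)/4 = \frac{176400}{707281} and a = ±\frac{420}{841}. Taking a = \frac{420}{841}: M21 - M12 = -\frac{672000}{707281}, M13 - M31 = -\frac{740880}{707281}, M32 - M23 = \frac{705600}{707281}, giving b12 = \frac{400}{841}, b13 = -\frac{441}{841}, b23 = -\frac{420}{841}, i.e. R = \frac{420}{841} + \frac{400}{841} \gamma_{12} - \frac{441}{841} \gamma_{13} - \frac{420}{841} \gamma_{23}.
Its \gamma_{13} coefficient is negative, so report the other preimage -R.
Answer: -\frac{420}{841} - \frac{400}{841} \gamma_{12} + \frac{441}{841} \gamma_{13} + \frac{420}{841} \gamma_{23}. Recall the cover is two-to-one: with M of trace -\frac{1681}{707281}, both preimages act alike, and the stated \gamma_{13} sign chooses the sheet.


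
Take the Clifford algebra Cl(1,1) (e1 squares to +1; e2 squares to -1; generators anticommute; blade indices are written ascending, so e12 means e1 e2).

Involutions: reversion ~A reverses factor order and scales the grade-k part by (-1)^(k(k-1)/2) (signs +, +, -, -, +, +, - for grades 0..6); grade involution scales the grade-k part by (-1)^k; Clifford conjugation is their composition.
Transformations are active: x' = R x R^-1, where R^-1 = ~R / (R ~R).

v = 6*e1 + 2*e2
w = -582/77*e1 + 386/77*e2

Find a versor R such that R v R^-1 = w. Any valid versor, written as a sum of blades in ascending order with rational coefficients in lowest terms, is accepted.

Construction: equal norms (both 32) license R = v + w = -120/77*e1 + 540/77*e2 — nothing changes along that direction, while (v - w)/2 changes sign, so v maps onto w.
Answer: -120/77*e1 + 540/77*e2


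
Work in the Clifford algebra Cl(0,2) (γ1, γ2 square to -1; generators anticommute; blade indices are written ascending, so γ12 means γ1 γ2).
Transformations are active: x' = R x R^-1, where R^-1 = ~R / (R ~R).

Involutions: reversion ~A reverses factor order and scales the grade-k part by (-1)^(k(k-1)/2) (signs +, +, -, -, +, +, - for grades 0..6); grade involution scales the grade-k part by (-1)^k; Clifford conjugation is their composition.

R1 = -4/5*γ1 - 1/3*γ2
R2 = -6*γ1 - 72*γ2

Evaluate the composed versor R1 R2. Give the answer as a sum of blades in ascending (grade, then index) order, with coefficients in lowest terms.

Distribute over the terms of R1 (each basis-blade product reordered to ascending indices, repeated generators contracted through their squares):
(-4/5*γ1) R2 = -24/5 + 288/5*γ12
(-1/3*γ2) R2 = -24 - 2*γ12
Summing the partial products and collecting blades:
Answer: -144/5 + 278/5*γ12


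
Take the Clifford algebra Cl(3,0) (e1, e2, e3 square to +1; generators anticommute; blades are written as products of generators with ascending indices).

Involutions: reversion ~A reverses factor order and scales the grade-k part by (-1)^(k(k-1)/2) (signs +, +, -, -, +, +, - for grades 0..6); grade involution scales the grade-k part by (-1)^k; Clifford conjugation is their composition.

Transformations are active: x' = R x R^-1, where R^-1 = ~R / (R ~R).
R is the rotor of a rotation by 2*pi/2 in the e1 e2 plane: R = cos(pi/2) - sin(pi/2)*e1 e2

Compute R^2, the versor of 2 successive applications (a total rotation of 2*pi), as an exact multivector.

The rotor phase is half the rotation angle and phases add under composition, so 2 steps in the e1 e2 plane accumulate phase 2*(pi/2) = pi: R^2 = cos(pi) - sin(pi)*e1 e2.
cos(pi) = -1 and sin(pi) = 0, so R^2 = -1. The total rotation 2*pi is 1 full turn, so every vector returns to itself, yet the rotor is -1, on the OTHER sheet of the double cover (an odd number of 2*pi turns).
Answer: -1


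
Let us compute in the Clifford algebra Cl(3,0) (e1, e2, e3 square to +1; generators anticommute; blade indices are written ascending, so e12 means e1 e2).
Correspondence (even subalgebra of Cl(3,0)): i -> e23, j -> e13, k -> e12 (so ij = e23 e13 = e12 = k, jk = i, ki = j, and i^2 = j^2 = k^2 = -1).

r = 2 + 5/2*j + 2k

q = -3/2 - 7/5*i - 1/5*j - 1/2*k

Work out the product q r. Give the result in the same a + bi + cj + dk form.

In blades: q = -3/2 - 1/2*e12 - 1/5*e13 - 7/5*e23, r = 2 + 2*e12 + 5/2*e13.
Distribute q over r term by term (generator squares from the signature, products reordered to ascending indices): (-3/2)*r = -3 - 3*e12 - 15/4*e13; (-1/2*e12)*r = 1 - e12 + 5/4*e23; (-1/5*e13)*r = 1/2 - 2/5*e13 - 2/5*e23; (-7/5*e23)*r = -7/2*e12 + 14/5*e13 - 14/5*e23.
Sum: -3/2 - 15/2*e12 - 27/20*e13 - 39/20*e23; translating back through the correspondence:
Answer: -3/2 - 39/20*i - 27/20*j - 15/2*k


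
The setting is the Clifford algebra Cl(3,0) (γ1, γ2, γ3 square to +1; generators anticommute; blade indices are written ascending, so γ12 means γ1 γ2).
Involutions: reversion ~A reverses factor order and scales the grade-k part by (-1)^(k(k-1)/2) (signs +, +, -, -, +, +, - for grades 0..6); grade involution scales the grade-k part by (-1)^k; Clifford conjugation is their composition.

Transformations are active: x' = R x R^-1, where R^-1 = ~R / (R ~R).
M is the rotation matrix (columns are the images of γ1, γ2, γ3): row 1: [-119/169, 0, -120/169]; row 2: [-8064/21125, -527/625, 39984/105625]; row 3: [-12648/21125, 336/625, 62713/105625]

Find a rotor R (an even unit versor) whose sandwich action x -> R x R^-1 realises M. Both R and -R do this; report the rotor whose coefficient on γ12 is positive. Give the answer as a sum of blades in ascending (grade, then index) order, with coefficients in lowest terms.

Method: write R = a + b12*γ12 + b13*γ13 + b23*γ23 with a^2 + b12^2 + b13^2 + b23^2 = 1 (so R^-1 = ~R). Expanding the columns R e_j ~R gives tr M = 4a^2 - 1 and, from the antisymmetric part, M21 - M12 = -4a*b12, M13 - M31 = 4a*b13, M32 - M23 = -4a*b23.
Here tr M = -4029/4225, so a^2 = (1 + tr M)/4 = 49/4225 and a = ±7/65. Taking a = 7/65: M21 - M12 = -8064/21125, M13 - M31 = -2352/21125, M32 - M23 = 672/4225, giving b12 = 288/325, b13 = -84/325, b23 = -24/65, i.e. R = 7/65 + 288/325*γ12 - 84/325*γ13 - 24/65*γ23.
Its γ12 coefficient is already positive.
Answer: 7/65 + 288/325*γ12 - 84/325*γ13 - 24/65*γ23. Uniqueness: Spin(3) -> SO(3) maps R and -R to the same rotation of trace -4029/4225; fixing the sign of the γ12 coefficient removes the ambiguity.


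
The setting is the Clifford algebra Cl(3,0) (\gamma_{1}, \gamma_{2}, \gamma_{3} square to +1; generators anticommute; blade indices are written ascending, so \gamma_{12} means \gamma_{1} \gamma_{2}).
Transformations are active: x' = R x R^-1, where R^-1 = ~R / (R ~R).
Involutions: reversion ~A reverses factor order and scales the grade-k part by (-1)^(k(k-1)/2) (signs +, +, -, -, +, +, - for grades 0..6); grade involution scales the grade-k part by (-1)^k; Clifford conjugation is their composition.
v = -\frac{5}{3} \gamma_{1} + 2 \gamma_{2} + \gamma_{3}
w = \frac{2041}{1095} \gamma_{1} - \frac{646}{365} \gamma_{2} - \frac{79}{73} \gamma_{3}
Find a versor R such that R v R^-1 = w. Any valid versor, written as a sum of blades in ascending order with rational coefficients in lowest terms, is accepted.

Equal squares first: v^2 = w^2 = \frac{70}{9}. Then v + w = \frac{72}{365} \gamma_{1} + \frac{84}{365} \gamma_{2} - \frac{6}{73} \gamma_{3} is a versor taking v to w, provided it is invertible.
Answer: \frac{72}{365} \gamma_{1} + \frac{84}{365} \gamma_{2} - \frac{6}{73} \gamma_{3}


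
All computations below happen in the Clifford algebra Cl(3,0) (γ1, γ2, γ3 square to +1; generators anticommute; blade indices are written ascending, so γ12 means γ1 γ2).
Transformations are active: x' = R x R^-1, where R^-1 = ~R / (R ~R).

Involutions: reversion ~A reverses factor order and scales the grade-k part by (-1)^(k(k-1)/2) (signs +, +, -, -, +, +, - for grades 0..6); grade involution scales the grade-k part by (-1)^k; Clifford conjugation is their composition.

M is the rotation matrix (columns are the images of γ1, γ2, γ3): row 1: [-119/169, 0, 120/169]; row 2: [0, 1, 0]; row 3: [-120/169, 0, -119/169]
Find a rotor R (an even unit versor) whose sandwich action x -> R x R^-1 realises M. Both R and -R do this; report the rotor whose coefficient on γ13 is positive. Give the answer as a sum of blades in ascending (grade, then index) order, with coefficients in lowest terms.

Method: write R = a + b12*γ12 + b13*γ13 + b23*γ23 with a^2 + b12^2 + b13^2 + b23^2 = 1 (so R^-1 = ~R). Expanding the columns R e_j ~R gives tr M = 4a^2 - 1 and, from the antisymmetric part, M21 - M12 = -4a*b12, M13 - M31 = 4a*b13, M32 - M23 = -4a*b23.
Here tr M = -69/169, so a^2 = (1 + tr M)/4 = 25/169 and a = ±5/13. Taking a = 5/13: M21 - M12 = 0, M13 - M31 = 240/169, M32 - M23 = 0, giving b12 = 0, b13 = 12/13, b23 = 0, i.e. R = 5/13 + 12/13*γ13.
Its γ13 coefficient is already positive.
Answer: 5/13 + 12/13*γ13. Uniqueness: Spin(3) -> SO(3) maps R and -R to the same rotation of trace -69/169; fixing the sign of the γ13 coefficient removes the ambiguity.


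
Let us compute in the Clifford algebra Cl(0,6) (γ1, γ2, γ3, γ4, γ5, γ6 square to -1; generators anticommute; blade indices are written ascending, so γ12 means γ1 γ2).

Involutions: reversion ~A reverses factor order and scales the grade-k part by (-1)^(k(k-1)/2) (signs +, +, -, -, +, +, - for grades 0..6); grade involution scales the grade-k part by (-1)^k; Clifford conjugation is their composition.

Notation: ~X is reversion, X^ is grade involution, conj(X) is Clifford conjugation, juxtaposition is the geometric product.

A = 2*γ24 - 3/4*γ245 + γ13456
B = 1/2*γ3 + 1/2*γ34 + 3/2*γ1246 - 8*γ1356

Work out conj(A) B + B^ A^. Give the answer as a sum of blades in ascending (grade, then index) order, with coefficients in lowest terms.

first term: 8*γ4 + 3*γ16 - γ23 - 5/8*γ156 + γ234 + 9/8*γ235 - 1/2*γ1456 - 3/8*γ2345 + 6*γ12346 - 16*γ123456
second term: 8*γ4 - 3*γ16 - γ23 + 13/8*γ156 + γ234 - 15/8*γ235 + 1/2*γ1456 + 3/8*γ2345 + 6*γ12346 + 16*γ123456
Answer: 16*γ4 - 2*γ23 + γ156 + 2*γ234 - 3/4*γ235 + 12*γ12346


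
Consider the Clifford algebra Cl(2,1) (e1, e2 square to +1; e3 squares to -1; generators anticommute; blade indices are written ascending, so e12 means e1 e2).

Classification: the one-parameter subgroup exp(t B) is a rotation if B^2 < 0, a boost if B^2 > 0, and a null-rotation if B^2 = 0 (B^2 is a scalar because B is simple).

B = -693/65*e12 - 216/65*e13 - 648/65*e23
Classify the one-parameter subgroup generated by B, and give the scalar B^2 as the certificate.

B^2 term by term: the squares give (-693/65)^2*(e12)^2 + (-216/65)^2*(e13)^2 + (-648/65)^2*(e23)^2 = 480249/4225*(-1) + 46656/4225*(+1) + 419904/4225*(+1) = -81/25 (each basis 2-blade squares to minus the product of its generators' squares); cross terms between blades sharing an index anticommute and cancel. So B^2 = -81/25.
Answer: rotation, certificate B^2 = -81/25. Because -81/25 is invariant under every versor sandwich, the classification follows from its sign alone.


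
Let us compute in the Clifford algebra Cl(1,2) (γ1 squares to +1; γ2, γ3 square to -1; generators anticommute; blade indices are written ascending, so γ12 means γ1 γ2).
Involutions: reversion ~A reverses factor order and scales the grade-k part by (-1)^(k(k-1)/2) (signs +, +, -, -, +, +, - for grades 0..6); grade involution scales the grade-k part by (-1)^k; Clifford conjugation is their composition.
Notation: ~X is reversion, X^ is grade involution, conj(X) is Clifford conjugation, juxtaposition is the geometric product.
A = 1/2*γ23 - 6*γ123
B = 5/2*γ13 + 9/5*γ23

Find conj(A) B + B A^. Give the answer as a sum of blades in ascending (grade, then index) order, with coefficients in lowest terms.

first term: 9/10 + 54/5*γ1 + 15*γ2 + 5/4*γ12
second term: -9/10 - 54/5*γ1 - 15*γ2 + 5/4*γ12
Answer: 5/2*γ12


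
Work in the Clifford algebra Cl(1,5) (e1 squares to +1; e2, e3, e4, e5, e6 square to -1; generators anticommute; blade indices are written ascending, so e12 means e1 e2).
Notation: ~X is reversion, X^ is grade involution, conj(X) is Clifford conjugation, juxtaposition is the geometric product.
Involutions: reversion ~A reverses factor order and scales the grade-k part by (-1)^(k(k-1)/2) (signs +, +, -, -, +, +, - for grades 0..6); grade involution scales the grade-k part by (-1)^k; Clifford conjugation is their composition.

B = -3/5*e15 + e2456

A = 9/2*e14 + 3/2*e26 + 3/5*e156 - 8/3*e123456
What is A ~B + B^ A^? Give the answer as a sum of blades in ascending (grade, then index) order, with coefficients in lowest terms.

first term: 9/25*e6 + 8/3*e13 - 21/5*e45 - 3/5*e124 + 18/5*e1256 + 8/5*e2346
second term: 9/25*e6 + 8/3*e13 - 21/5*e45 + 3/5*e124 - 18/5*e1256 - 8/5*e2346
Answer: 18/25*e6 + 16/3*e13 - 42/5*e45


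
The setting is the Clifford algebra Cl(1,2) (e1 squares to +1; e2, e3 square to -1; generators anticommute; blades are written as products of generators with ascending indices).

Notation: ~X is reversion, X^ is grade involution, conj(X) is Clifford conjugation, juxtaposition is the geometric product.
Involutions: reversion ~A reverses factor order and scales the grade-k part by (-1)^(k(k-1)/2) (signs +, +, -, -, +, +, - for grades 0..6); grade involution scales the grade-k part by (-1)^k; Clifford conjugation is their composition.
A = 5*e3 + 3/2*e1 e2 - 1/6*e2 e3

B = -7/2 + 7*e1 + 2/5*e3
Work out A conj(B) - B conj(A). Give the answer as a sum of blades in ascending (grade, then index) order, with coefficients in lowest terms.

first term: 2 + 313/30*e2 - 35/2*e3 - 21/4*e1 e2 + 35*e1 e3 + 7/12*e2 e3 + 17/30*e1 e2 e3
second term: 2 - 313/30*e2 + 35/2*e3 + 21/4*e1 e2 - 35*e1 e3 - 7/12*e2 e3 + 17/30*e1 e2 e3
Answer: 313/15*e2 - 35*e3 - 21/2*e1 e2 + 70*e1 e3 + 7/6*e2 e3


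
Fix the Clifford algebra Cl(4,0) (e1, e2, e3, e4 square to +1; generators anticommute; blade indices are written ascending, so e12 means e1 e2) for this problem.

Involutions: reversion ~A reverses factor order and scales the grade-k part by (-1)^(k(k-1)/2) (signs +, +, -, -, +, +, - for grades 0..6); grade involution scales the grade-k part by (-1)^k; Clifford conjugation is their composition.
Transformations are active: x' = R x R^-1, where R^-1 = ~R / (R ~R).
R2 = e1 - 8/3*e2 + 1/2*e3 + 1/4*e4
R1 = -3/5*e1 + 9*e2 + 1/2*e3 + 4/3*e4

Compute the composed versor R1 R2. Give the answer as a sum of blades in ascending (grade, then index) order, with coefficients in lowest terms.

Distribute over the terms of R1 (each basis-blade product reordered to ascending indices, repeated generators contracted through their squares):
(-3/5*e1) R2 = -3/5 + 8/5*e12 - 3/10*e13 - 3/20*e14
(9*e2) R2 = -24 - 9*e12 + 9/2*e23 + 9/4*e24
(1/2*e3) R2 = 1/4 - 1/2*e13 + 4/3*e23 + 1/8*e34
(4/3*e4) R2 = 1/3 - 4/3*e14 + 32/9*e24 - 2/3*e34
Summing the partial products and collecting blades:
Answer: -1441/60 - 37/5*e12 - 4/5*e13 - 89/60*e14 + 35/6*e23 + 209/36*e24 - 13/24*e34


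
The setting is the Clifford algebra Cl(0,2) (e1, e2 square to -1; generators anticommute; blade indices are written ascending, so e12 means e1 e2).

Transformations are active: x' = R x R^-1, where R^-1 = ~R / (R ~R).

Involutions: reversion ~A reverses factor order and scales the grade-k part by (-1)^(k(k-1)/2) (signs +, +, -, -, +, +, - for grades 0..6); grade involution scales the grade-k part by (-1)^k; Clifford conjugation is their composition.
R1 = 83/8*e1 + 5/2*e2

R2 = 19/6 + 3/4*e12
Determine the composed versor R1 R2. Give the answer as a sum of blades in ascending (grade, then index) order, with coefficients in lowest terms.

Distribute over the terms of R1 (each basis-blade product reordered to ascending indices, repeated generators contracted through their squares):
(83/8*e1) R2 = 1577/48*e1 - 249/32*e2
(5/2*e2) R2 = 15/8*e1 + 95/12*e2
Summing the partial products and collecting blades:
Answer: 1667/48*e1 + 13/96*e2


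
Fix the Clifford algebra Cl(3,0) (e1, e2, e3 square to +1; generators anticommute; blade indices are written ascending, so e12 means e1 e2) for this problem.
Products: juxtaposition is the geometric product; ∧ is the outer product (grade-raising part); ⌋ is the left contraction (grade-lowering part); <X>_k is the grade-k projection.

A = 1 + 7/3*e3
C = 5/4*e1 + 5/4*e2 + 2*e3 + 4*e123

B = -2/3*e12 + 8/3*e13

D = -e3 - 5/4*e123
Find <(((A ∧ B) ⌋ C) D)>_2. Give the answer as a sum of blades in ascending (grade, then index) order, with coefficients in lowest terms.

step 1: -2/3*e12 + 8/3*e13 - 14/9*e123
step 2: 56/9 + 32/3*e2 + 8/3*e3
step 3: -8/3 - 56/9*e3 - 10/3*e12 + 40/3*e13 - 32/3*e23 - 70/9*e123
step 4: -10/3*e12 + 40/3*e13 - 32/3*e23
Answer: -10/3*e12 + 40/3*e13 - 32/3*e23


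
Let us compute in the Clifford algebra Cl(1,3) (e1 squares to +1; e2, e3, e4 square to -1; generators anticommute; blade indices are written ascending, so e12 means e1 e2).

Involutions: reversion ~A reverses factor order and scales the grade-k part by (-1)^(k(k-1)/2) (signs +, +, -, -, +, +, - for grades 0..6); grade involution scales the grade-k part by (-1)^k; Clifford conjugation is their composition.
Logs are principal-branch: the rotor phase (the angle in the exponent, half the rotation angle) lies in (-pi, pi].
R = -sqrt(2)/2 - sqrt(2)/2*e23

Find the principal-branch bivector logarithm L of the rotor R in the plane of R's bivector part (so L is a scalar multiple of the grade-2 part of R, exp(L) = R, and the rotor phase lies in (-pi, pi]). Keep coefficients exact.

The scalar part of R is -sqrt(2)/2, which fixes the principal-branch rotor phase; the unit plane is then the bivector part divided by the sine of that phase, and L is that plane scaled by the phase.
Concretely: cos(phase) = -sqrt(2)/2 gives phase = ±3*pi/4, and since phase/sin(phase) is even the sign is immaterial: L = (phase/sin(phase)) * <R>_2 = (3*sqrt(2)*pi/4) * <R>_2.
Answer: -3*pi/4*e23


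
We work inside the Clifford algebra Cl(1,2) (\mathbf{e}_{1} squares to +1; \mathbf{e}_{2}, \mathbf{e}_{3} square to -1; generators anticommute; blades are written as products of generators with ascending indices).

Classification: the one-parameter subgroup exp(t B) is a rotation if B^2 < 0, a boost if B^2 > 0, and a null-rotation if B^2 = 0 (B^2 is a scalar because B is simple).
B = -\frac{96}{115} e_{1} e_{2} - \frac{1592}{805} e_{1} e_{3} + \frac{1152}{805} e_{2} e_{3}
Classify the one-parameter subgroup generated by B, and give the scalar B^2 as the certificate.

B^2 term by term: the squares give (-\frac{96}{115})^2*(e_{1} e_{2})^2 + (-\frac{1592}{805})^2*(e_{1} e_{3})^2 + (\frac{1152}{805})^2*(e_{2} e_{3})^2 = \frac{9216}{13225}*(+1) + \frac{2534464}{648025}*(+1) + \frac{1327104}{648025}*(-1) = \frac{64}{25} (each basis 2-blade squares to minus the product of its generators' squares); cross terms between blades sharing an index anticommute and cancel. So B^2 = \frac{64}{25}.
Answer: boost, certificate B^2 = \frac{64}{25}. Why this suffices: the scalar \frac{64}{25} survives any versor conjugation, so its sign alone determines the class however B is presented.


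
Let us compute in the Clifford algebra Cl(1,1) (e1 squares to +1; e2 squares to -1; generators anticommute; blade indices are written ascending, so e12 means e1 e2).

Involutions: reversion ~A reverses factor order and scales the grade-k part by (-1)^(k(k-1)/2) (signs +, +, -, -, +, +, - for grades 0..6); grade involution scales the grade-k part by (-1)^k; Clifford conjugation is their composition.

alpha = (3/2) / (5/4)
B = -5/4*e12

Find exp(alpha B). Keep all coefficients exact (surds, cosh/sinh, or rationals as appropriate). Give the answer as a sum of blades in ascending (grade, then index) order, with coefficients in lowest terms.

B^2 = (-5/4)^2*(e12)^2 = 25/16*(+1) = 25/16 (a basis 2-blade squares to minus the product of its generators' squares).
B^2 = 25/16 — the positive square puts this in the hyperbolic regime; l = 5/4, alpha*l = 3/2, so exp(alpha B) = cosh(3/2) + (sinh(3/2)/(5/4))*B = cosh(3/2) + (4*sinh(3/2)/5)*B.
Answer: cosh(3/2) - sinh(3/2)*e12


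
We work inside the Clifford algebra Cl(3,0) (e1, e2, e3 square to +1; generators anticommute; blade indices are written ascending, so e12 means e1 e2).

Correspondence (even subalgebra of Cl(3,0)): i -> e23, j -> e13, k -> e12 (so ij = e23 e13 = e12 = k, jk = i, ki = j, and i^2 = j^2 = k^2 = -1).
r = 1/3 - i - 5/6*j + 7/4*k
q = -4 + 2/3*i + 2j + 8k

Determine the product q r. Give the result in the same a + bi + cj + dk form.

In blades: q = -4 + 8*e12 + 2*e13 + 2/3*e23, r = 1/3 + 7/4*e12 - 5/6*e13 - e23.
Distribute q over r term by term (generator squares from the signature, products reordered to ascending indices): (-4)*r = -4/3 - 7*e12 + 10/3*e13 + 4*e23; (8*e12)*r = -14 + 8/3*e12 - 8*e13 + 20/3*e23; (2*e13)*r = 5/3 + 2*e12 + 2/3*e13 + 7/2*e23; (2/3*e23)*r = 2/3 - 5/9*e12 - 7/6*e13 + 2/9*e23.
Sum: -13 - 26/9*e12 - 31/6*e13 + 259/18*e23; translating back through the correspondence:
Answer: -13 + 259/18*i - 31/6*j - 26/9*k


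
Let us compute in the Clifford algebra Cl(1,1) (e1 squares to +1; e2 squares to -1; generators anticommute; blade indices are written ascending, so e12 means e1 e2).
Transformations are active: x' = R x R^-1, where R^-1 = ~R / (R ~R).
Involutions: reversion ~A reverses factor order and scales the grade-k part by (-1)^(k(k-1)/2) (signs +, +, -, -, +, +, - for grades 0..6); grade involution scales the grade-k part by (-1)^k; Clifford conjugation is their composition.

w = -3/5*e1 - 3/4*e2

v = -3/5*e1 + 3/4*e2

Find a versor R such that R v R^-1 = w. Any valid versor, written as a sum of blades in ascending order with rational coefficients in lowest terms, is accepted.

Equal squares first: v^2 = w^2 = -81/400. Then v + w = -6/5*e1 is a versor taking v to w, provided it is invertible.
Answer: -6/5*e1


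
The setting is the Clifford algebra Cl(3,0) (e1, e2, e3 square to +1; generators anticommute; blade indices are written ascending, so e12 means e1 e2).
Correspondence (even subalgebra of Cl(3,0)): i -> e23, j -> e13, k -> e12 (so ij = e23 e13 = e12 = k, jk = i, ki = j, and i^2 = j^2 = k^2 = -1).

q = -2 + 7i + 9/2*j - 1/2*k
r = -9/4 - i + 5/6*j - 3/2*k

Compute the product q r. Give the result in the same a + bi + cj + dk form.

In blades: q = -2 - 1/2*e12 + 9/2*e13 + 7*e23, r = -9/4 - 3/2*e12 + 5/6*e13 - e23.
Distribute q over r term by term (generator squares from the signature, products reordered to ascending indices): (-2)*r = 9/2 + 3*e12 - 5/3*e13 + 2*e23; (-1/2*e12)*r = -3/4 + 9/8*e12 + 1/2*e13 + 5/12*e23; (9/2*e13)*r = -15/4 + 9/2*e12 - 81/8*e13 - 27/4*e23; (7*e23)*r = 7 + 35/6*e12 + 21/2*e13 - 63/4*e23.
Sum: 7 + 347/24*e12 - 19/24*e13 - 241/12*e23; translating back through the correspondence:
Answer: 7 - 241/12*i - 19/24*j + 347/24*k


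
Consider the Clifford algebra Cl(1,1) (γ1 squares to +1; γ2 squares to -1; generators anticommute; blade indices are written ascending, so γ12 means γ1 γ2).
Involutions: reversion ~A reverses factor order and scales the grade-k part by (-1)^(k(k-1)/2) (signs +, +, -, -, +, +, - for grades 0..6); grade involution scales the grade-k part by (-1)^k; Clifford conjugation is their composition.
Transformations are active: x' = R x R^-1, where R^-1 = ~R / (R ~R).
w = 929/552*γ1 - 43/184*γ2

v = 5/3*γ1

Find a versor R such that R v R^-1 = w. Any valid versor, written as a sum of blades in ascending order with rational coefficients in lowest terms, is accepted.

Construction: equal norms (both 25/9) license R = v + w = 1849/552*γ1 - 43/184*γ2 — nothing changes along that direction, while (v - w)/2 changes sign, so v maps onto w.
Answer: 1849/552*γ1 - 43/184*γ2


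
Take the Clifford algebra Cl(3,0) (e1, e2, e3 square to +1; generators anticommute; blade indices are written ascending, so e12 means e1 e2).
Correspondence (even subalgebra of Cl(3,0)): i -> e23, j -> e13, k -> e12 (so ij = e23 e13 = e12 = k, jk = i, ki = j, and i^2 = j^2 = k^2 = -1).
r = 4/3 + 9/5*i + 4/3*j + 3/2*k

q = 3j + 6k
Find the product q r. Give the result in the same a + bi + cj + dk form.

In blades: q = 6*e12 + 3*e13, r = 4/3 + 3/2*e12 + 4/3*e13 + 9/5*e23.
Distribute q over r term by term (generator squares from the signature, products reordered to ascending indices): (6*e12)*r = -9 + 8*e12 + 54/5*e13 - 8*e23; (3*e13)*r = -4 - 27/5*e12 + 4*e13 + 9/2*e23.
Sum: -13 + 13/5*e12 + 74/5*e13 - 7/2*e23; translating back through the correspondence:
Answer: -13 - 7/2*i + 74/5*j + 13/5*k


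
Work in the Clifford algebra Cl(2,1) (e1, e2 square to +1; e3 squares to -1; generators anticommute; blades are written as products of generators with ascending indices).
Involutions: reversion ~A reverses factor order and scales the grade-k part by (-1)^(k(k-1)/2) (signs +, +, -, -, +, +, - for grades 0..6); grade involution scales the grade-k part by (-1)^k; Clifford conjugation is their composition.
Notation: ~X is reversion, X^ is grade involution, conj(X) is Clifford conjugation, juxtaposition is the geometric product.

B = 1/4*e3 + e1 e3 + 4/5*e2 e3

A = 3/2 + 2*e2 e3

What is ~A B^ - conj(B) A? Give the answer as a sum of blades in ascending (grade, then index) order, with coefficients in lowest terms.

first term: -8/5 - 1/2*e2 - 3/8*e3 + 2*e1 e2 + 3/2*e1 e3 + 6/5*e2 e3
second term: -8/5 - 1/2*e2 - 3/8*e3 - 2*e1 e2 - 3/2*e1 e3 - 6/5*e2 e3
Answer: 4*e1 e2 + 3*e1 e3 + 12/5*e2 e3
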